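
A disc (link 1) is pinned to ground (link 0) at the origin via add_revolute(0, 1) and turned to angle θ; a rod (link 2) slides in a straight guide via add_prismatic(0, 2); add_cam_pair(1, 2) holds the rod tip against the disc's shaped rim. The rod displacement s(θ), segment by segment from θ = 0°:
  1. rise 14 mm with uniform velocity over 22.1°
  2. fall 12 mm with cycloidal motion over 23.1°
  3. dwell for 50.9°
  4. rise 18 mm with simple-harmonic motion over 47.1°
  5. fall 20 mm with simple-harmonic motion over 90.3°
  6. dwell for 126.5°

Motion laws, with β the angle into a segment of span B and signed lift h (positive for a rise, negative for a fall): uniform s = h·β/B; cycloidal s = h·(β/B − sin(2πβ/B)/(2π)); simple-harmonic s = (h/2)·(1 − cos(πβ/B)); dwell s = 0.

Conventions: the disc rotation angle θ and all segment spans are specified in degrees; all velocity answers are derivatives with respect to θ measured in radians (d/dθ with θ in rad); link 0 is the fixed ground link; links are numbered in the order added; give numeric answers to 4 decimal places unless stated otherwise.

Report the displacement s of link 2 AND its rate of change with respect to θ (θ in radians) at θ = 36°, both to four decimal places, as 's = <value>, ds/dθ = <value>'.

segment 1 (0° to 22.1°, uniform, h = 14) is passed completely: s = 0.0000 + (14) = 14.0000
θ = 36° falls in segment 2 (22.1° to 45.2°, cycloidal, h = -12): β = 36 − 22.1 = 13.9°, B = 23.1°; Δs = -12·(0.6017 − sin(2π·0.6017)/(2π)) = -8.3601; s = 14.0000 − 8.3601 = 5.6399
velocity in seg [22.1°–45.2°] (cycloidal), θ in radians: β = 13.9° = 0.2426 rad, B = 23.1° = 0.4032 rad; ds/dθ = (h/B)(1 − cos(2πβ/B)) = ((-12)/0.4032)(1 − cos(2π·0.6017)) = -53.651891 mm/rad

s = 5.6399, ds/dθ = -53.6519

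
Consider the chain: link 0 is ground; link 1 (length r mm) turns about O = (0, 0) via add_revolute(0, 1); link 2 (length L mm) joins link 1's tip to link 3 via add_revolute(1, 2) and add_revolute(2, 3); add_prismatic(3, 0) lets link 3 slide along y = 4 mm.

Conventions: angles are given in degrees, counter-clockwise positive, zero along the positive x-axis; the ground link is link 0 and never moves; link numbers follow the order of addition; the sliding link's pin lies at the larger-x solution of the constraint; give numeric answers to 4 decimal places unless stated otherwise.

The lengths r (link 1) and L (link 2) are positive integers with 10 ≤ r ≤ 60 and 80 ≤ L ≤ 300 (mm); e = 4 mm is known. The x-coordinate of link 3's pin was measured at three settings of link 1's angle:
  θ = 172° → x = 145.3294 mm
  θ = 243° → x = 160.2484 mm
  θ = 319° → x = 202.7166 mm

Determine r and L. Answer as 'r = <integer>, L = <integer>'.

constraint per measurement: (x − r cos θ)² + (r sin θ − e)² = L²
subtracting the θ₁ and θ₂ equations cancels the r² and L² terms:
r = (x₁² − x₂²) / (2[(x₁cos θ₁ + e sin θ₁) − (x₂cos θ₂ + e sin θ₂)]) = 33.9999 → r = 34
L² = (x₁ − r cos θ₁)² + (r sin θ₁ − e)² = 32041.0038 → L = 179.0000 → L = 179
check at θ₃=319°: x = 202.7166 (printed 202.7166) ✓

r = 34, L = 179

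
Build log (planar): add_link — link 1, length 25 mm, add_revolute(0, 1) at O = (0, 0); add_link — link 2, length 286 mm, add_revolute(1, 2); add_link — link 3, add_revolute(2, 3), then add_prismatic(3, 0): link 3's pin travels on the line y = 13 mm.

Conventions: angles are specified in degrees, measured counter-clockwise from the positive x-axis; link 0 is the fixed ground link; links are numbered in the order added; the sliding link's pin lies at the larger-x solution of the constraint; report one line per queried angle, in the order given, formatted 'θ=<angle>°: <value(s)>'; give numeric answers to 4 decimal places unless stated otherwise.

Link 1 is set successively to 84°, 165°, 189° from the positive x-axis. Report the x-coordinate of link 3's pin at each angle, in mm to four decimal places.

geometry: r = 25 mm, L = 286 mm, e = 13 mm
θ=84°: crank pin P = (r cos θ, r sin θ) = (2.613212, 24.863047)
θ=84°: h = r sin θ − e = 24.863047 − 13 = 11.863047
θ=84°: x = r cos θ + √(L² − h²) = 2.613212 + 285.753859 = 288.367071
θ=165°: crank pin P = (r cos θ, r sin θ) = (-24.148146, 6.470476)
θ=165°: h = r sin θ − e = 6.470476 − 13 = -6.529524
θ=165°: x = r cos θ + √(L² − h²) = -24.148146 + 285.925454 = 261.777308
θ=189°: crank pin P = (r cos θ, r sin θ) = (-24.692209, -3.910862)
θ=189°: h = r sin θ − e = -3.910862 − 13 = -16.910862
θ=189°: x = r cos θ + √(L² − h²) = -24.692209 + 285.499602 = 260.807394

θ=84°: 288.3671
θ=165°: 261.7773
θ=189°: 260.8074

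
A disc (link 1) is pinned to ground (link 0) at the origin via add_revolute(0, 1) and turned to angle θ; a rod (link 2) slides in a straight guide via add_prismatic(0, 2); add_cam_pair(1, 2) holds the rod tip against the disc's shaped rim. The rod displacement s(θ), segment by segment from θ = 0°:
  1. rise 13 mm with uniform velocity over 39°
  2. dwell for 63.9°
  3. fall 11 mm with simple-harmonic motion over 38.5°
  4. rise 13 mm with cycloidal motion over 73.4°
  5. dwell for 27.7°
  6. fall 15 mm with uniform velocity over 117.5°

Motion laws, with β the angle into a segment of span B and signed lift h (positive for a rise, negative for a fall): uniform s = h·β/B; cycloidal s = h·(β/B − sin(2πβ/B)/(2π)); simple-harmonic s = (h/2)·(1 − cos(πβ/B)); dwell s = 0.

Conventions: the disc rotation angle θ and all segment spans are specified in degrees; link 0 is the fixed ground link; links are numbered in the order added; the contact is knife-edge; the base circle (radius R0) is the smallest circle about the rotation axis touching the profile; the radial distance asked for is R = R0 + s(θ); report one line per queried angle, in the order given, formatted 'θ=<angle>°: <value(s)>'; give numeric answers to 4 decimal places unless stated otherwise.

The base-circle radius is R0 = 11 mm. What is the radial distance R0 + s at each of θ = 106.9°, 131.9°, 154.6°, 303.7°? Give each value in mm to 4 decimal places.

segment 1 (0° to 39°, uniform, h = 13) is passed completely: s = 0.0000 + (13) = 13.0000
segment 2 (39° to 102.9°, dwell): s unchanged at 13.0000
θ = 106.9° falls in segment 3 (102.9° to 141.4°, simple-harmonic, h = -11): β = 106.9 − 102.9 = 4°, B = 38.5°; Δs = -11/2·(1 − cos(π·0.1039)) = -0.2904; s = 13.0000 − 0.2904 = 12.7096
θ = 131.9° falls in segment 3 (102.9° to 141.4°, simple-harmonic, h = -11): β = 131.9 − 102.9 = 29°, B = 38.5°; Δs = -11/2·(1 − cos(π·0.7532)) = -9.4286; s = 13.0000 − 9.4286 = 3.5714
segment 3 (102.9° to 141.4°, simple-harmonic, h = -11) is passed completely: s = 13.0000 + (-11) = 2.0000
θ = 154.6° falls in segment 4 (141.4° to 214.8°, cycloidal, h = 13): β = 154.6 − 141.4 = 13.2°, B = 73.4°; Δs = 13·(0.1798 − sin(2π·0.1798)/(2π)) = 0.4667; s = 2.0000 + 0.4667 = 2.4667
segment 4 (141.4° to 214.8°, cycloidal, h = 13) is passed completely: s = 2.0000 + (13) = 15.0000
segment 5 (214.8° to 242.5°, dwell): s unchanged at 15.0000
θ = 303.7° falls in segment 6 (242.5° to 360°, uniform, h = -15): β = 303.7 − 242.5 = 61.2°, B = 117.5°; Δs = -15·61.2/117.5 = -7.8128; s = 15.0000 − 7.8128 = 7.1872
θ=106.9°: R = R0 + s = 11 + 12.7096 = 23.7096
θ=131.9°: R = R0 + s = 11 + 3.5714 = 14.5714
θ=154.6°: R = R0 + s = 11 + 2.4667 = 13.4667
θ=303.7°: R = R0 + s = 11 + 7.1872 = 18.1872

θ=106.9°: 23.7096
θ=131.9°: 14.5714
θ=154.6°: 13.4667
θ=303.7°: 18.1872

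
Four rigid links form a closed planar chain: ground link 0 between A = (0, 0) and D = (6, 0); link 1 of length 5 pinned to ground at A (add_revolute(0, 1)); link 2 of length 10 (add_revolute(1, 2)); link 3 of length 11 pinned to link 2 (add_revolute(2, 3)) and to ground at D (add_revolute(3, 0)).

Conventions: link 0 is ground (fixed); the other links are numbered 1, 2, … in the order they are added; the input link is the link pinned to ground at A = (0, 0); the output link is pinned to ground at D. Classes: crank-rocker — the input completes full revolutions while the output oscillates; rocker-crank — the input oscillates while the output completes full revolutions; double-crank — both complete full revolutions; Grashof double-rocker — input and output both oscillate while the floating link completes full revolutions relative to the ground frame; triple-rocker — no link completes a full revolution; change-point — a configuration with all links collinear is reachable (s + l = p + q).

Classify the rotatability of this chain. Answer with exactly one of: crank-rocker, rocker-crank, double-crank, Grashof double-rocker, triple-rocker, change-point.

lengths: ground=6, input=5, coupler=10, output=11
sorted: s=5 (shortest), l=11 (longest), p+q=16
s + l = 16 vs p + q = 16
s + l = p + q → change-point (collinear configuration reachable)

change-point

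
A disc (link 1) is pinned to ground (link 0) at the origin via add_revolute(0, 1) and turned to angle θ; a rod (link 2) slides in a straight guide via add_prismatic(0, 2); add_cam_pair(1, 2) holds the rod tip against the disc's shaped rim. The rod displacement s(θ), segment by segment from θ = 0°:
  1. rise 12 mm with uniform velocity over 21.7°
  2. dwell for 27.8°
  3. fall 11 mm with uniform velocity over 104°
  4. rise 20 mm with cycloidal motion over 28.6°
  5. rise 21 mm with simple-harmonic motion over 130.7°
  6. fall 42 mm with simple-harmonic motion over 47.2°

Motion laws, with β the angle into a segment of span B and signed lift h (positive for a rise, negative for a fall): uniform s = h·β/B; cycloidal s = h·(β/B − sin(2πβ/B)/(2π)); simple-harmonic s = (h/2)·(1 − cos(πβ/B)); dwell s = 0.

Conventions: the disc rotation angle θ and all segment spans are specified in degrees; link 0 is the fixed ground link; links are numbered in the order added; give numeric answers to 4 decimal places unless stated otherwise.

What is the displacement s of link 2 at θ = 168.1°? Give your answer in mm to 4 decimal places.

segment 1 (0° to 21.7°, uniform, h = 12) is passed completely: s = 0.0000 + (12) = 12.0000
segment 2 (21.7° to 49.5°, dwell): s unchanged at 12.0000
segment 3 (49.5° to 153.5°, uniform, h = -11) is passed completely: s = 12.0000 + (-11) = 1.0000
θ = 168.1° falls in segment 4 (153.5° to 182.1°, cycloidal, h = 20): β = 168.1 − 153.5 = 14.6°, B = 28.6°; Δs = 20·(0.5105 − sin(2π·0.5105)/(2π)) = 10.4194; s = 1.0000 + 10.4194 = 11.4194

11.4194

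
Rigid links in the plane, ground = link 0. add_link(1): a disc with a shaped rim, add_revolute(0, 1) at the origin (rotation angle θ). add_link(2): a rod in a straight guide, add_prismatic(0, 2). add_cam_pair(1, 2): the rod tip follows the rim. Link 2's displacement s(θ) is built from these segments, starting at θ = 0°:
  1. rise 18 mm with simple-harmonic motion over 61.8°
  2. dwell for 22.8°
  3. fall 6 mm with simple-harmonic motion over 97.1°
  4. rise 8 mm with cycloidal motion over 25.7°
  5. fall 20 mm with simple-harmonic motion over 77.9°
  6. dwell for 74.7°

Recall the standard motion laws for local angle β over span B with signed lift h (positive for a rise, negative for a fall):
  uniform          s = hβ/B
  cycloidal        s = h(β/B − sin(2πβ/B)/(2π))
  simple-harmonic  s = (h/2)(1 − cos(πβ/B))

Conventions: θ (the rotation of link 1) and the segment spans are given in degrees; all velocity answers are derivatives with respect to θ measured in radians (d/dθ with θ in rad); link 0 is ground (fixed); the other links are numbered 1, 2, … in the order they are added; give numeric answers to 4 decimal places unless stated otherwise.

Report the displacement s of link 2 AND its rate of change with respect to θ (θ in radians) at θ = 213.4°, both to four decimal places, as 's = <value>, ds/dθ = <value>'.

segment 1 (0° to 61.8°, simple-harmonic, h = 18) is passed completely: s = 0.0000 + (18) = 18.0000
segment 2 (61.8° to 84.6°, dwell): s unchanged at 18.0000
segment 3 (84.6° to 181.7°, simple-harmonic, h = -6) is passed completely: s = 18.0000 + (-6) = 12.0000
segment 4 (181.7° to 207.4°, cycloidal, h = 8) is passed completely: s = 12.0000 + (8) = 20.0000
θ = 213.4° falls in segment 5 (207.4° to 285.3°, simple-harmonic, h = -20): β = 213.4 − 207.4 = 6°, B = 77.9°; Δs = -20/2·(1 − cos(π·0.0770)) = -0.2913; s = 20.0000 − 0.2913 = 19.7087
velocity in seg [207.4°–285.3°] (simple-harmonic), θ in radians: β = 6° = 0.1047 rad, B = 77.9° = 1.3596 rad; ds/dθ = (πh/(2B)) sin(πβ/B) = (π·(-20)/(2·1.3596)) sin(π·0.0770) = -5.536718 mm/rad

s = 19.7087, ds/dθ = -5.5367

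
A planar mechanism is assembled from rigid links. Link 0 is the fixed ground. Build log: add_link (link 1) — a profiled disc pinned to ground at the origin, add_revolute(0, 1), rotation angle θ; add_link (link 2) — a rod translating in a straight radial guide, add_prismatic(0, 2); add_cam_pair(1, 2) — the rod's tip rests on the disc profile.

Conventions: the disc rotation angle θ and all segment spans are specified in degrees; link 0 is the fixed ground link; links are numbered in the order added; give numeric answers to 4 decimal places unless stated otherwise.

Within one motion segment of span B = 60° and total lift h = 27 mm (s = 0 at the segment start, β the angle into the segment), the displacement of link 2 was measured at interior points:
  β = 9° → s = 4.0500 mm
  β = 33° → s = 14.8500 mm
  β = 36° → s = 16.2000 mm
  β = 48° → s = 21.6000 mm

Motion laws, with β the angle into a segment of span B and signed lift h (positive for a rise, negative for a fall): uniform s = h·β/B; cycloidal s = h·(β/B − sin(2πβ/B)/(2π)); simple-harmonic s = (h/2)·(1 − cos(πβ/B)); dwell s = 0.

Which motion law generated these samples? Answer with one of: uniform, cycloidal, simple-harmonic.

candidates at β/B = r: uniform s = h·r (linear in β); cycloidal s = h·(r − sin(2πr)/(2π)); simple-harmonic s = (h/2)(1 − cos(πr))
β=9°: printed 4.0500 | uniform 4.0500, cycloidal 0.5735, simple-harmonic 1.4714
β=33°: printed 14.8500 | uniform 14.8500, cycloidal 16.1779, simple-harmonic 15.6119
β=36°: printed 16.2000 | uniform 16.2000, cycloidal 18.7258, simple-harmonic 17.6717
β=48°: printed 21.6000 | uniform 21.6000, cycloidal 25.6869, simple-harmonic 24.4217
only one law matches every sample → uniform

uniform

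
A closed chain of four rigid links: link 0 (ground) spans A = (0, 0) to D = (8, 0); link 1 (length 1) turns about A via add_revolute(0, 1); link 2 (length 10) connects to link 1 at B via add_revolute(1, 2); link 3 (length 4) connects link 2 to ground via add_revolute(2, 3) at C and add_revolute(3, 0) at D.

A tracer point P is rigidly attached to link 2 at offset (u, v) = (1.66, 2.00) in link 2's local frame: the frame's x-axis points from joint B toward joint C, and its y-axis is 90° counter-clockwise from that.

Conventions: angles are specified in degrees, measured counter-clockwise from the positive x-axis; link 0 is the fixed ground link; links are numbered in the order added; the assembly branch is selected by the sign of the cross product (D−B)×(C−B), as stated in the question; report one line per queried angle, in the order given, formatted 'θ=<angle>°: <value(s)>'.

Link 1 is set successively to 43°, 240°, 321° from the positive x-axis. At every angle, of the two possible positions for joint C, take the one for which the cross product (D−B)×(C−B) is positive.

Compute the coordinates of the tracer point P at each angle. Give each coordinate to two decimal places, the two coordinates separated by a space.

A=(0,0), D=(8.00,0)
θ=43°: B = A + 1.00·(cos43°, sin43°) = (0.7314, 0.6820)
θ=43°: |BD| = 7.3006
θ=43°: circle(B,10.00) ∩ circle(D,4.00): a=9.4033, h=3.4027
θ=43°:   candidates: C₊=(10.4114,3.1914) cross=24.842; C₋=(9.7756,-3.5843) cross=-24.842
θ=43°:   branch + wants cross > 0 → take C=(10.4114,3.1914) (cross=24.842)
θ=43°: ex = (C−B)/|BC| = (0.9680,0.2509); ey = (-0.2509,0.9680)
θ=43°: P = B + 1.66·ex + 2.00·ey = (1.8363,3.0346)
θ=240°: B = A + 1.00·(cos240°, sin240°) = (-0.5000, -0.8660)
θ=240°: |BD| = 8.5440
θ=240°: circle(B,10.00) ∩ circle(D,4.00): a=9.1877, h=3.9479
θ=240°:   candidates: C₊=(8.2403,3.9928) cross=33.731; C₋=(9.0406,-3.8623) cross=-33.731
θ=240°:   branch + wants cross > 0 → take C=(8.2403,3.9928) (cross=33.731)
θ=240°: ex = (C−B)/|BC| = (0.8740,0.4859); ey = (-0.4859,0.8740)
θ=240°: P = B + 1.66·ex + 2.00·ey = (-0.0209,1.6886)
θ=321°: B = A + 1.00·(cos321°, sin321°) = (0.7771, -0.6293)
θ=321°: |BD| = 7.2502
θ=321°: circle(B,10.00) ∩ circle(D,4.00): a=9.4180, h=3.3616
θ=321°:   candidates: C₊=(9.8678,3.5371) cross=24.373; C₋=(10.4514,-3.1608) cross=-24.373
θ=321°:   branch + wants cross > 0 → take C=(9.8678,3.5371) (cross=24.373)
θ=321°: ex = (C−B)/|BC| = (0.9091,0.4166); ey = (-0.4166,0.9091)
θ=321°: P = B + 1.66·ex + 2.00·ey = (1.4529,1.8804)

θ=43°: 1.84 3.03
θ=240°: -0.02 1.69
θ=321°: 1.45 1.88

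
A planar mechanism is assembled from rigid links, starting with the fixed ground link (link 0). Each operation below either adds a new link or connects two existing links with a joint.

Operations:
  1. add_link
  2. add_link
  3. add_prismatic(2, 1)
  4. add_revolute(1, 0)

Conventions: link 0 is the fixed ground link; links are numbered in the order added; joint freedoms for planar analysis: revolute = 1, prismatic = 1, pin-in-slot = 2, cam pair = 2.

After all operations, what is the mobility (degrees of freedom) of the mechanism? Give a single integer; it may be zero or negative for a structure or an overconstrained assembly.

ground; <1,0,0>
#1 <2,0,0>
#2 <3,0,0>
P:2↔1 J1 <3,1,0>
R:1↔0 J1 <3,2,0>
3×2 − 2×2 − 1×0 = 2

M = 2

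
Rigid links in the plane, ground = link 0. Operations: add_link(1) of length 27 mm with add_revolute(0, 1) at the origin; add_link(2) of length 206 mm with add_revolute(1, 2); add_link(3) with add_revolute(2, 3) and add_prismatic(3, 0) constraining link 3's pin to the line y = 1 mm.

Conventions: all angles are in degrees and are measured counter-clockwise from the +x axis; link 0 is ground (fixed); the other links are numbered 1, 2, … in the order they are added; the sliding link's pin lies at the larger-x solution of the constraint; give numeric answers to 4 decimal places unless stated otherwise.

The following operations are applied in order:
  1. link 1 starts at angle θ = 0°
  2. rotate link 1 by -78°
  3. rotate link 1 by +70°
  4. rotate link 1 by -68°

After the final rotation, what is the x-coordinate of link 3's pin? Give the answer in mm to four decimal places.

geometry: r = 27 mm, L = 206 mm, e = 1 mm; θ starts at 0°
rotate link 1 by -78°: θ ← 0° -78° = -78°
rotate link 1 by +70°: θ ← -78° +70° = -8°
rotate link 1 by -68°: θ ← -8° -68° = -76°
crank pin P = (r cos θ, r sin θ) = (6.531891, -26.197985)
h = r sin θ − e = -26.197985 − 1 = -27.197985
x = r cos θ + √(L² − h²) = 6.531891 + 204.196645 = 210.728536

210.7285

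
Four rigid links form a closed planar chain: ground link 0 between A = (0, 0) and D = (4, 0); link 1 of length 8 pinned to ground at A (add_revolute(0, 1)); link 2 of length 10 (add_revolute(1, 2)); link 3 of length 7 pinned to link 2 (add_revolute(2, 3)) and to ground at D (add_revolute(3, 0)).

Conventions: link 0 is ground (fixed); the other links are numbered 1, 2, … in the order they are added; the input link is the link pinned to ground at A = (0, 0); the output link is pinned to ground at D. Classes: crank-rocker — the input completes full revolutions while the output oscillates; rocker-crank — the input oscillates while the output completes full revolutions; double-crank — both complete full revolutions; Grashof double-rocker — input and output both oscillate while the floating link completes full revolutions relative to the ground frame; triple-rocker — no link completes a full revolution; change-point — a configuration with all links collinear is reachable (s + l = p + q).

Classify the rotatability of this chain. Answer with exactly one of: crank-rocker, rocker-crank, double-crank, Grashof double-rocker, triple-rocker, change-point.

lengths: ground=4, input=8, coupler=10, output=7
sorted: s=4 (shortest), l=10 (longest), p+q=15
s + l = 14 vs p + q = 15
s + l < p + q (Grashof) with shortest = ground link → double-crank

double-crank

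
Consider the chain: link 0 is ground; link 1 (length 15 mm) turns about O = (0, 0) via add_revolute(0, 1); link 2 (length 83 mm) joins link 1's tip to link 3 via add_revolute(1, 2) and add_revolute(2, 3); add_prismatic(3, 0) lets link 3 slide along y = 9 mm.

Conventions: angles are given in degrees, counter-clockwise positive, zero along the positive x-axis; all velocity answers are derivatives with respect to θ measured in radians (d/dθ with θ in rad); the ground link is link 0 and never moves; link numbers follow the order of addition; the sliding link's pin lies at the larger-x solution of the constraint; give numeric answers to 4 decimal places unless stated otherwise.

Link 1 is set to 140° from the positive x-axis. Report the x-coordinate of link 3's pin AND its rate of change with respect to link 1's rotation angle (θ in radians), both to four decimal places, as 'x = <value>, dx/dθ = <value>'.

geometry: r = 15 mm, L = 83 mm, e = 9 mm
crank pin P = (r cos θ, r sin θ) = (-11.490667, 9.641814)
h = r sin θ − e = 9.641814 − 9 = 0.641814
x = r cos θ + √(L² − h²) = -11.490667 + 82.997518 = 71.506852
dx/dθ = −r sin θ − h·r cos θ/√(L² − h²) (θ in radians; h = 0.641814) = -9.552958

x = 71.5069, dx/dθ = -9.5530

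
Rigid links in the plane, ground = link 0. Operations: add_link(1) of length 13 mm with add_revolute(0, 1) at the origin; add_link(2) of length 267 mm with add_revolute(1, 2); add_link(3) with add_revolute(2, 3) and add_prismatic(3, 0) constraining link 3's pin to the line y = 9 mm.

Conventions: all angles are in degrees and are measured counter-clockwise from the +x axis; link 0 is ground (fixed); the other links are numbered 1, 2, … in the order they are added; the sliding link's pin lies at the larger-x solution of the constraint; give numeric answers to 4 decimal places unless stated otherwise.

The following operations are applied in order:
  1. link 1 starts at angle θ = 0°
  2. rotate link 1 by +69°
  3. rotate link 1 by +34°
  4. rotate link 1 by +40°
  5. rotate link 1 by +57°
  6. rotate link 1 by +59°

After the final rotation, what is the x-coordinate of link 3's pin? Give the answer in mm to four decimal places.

geometry: r = 13 mm, L = 267 mm, e = 9 mm; θ starts at 0°
rotate link 1 by +69°: θ ← 0° +69° = 69°
rotate link 1 by +34°: θ ← 69° +34° = 103°
rotate link 1 by +40°: θ ← 103° +40° = 143°
rotate link 1 by +57°: θ ← 143° +57° = 200°
rotate link 1 by +59°: θ ← 200° +59° = 259°
crank pin P = (r cos θ, r sin θ) = (-2.480517, -12.761153)
h = r sin θ − e = -12.761153 − 9 = -21.761153
x = r cos θ + √(L² − h²) = -2.480517 + 266.111729 = 263.631212

263.6312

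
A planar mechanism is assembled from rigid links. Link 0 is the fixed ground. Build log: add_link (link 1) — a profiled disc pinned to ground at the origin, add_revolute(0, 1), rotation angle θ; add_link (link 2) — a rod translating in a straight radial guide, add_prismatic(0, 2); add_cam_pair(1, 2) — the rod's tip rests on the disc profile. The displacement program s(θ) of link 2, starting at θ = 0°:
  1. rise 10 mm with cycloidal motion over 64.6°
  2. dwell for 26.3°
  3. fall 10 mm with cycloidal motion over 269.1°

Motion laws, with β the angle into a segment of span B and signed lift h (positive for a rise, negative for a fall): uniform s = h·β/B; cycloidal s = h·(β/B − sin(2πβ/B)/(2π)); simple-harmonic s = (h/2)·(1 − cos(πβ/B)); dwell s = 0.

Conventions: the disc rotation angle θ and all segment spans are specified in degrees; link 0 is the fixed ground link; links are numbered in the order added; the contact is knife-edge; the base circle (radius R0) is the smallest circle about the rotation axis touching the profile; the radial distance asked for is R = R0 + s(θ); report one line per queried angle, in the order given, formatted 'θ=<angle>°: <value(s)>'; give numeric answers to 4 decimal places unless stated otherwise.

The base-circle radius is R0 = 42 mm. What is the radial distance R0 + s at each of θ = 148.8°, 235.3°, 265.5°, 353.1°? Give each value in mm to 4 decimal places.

seg 1 [0°–64.6°] cycloidal, h=10: full span → s += 10 → s = 10.0000
seg 2 [64.6°–90.9°] dwell: s stays 10.0000
seg 3 [90.9°–360°] cycloidal, h=-10: θ=148.8° here. β=57.9, B=269.1. -10·(0.2152 − sin(2π·0.2152)/(2π)) = -0.5980 → s = 9.4020
seg 3 [90.9°–360°] cycloidal, h=-10: θ=235.3° here. β=144.4, B=269.1. -10·(0.5366 − sin(2π·0.5366)/(2π)) = -5.7289 → s = 4.2711
seg 3 [90.9°–360°] cycloidal, h=-10: θ=265.5° here. β=174.6, B=269.1. -10·(0.6488 − sin(2π·0.6488)/(2π)) = -7.7690 → s = 2.2310
seg 3 [90.9°–360°] cycloidal, h=-10: θ=353.1° here. β=262.2, B=269.1. -10·(0.9744 − sin(2π·0.9744)/(2π)) = -9.9989 → s = 0.0011
θ=148.8°: R = R0 + s = 42 + 9.4020 = 51.4020
θ=235.3°: R = R0 + s = 42 + 4.2711 = 46.2711
θ=265.5°: R = R0 + s = 42 + 2.2310 = 44.2310
θ=353.1°: R = R0 + s = 42 + 0.0011 = 42.0011

θ=148.8°: 51.4020
θ=235.3°: 46.2711
θ=265.5°: 44.2310
θ=353.1°: 42.0011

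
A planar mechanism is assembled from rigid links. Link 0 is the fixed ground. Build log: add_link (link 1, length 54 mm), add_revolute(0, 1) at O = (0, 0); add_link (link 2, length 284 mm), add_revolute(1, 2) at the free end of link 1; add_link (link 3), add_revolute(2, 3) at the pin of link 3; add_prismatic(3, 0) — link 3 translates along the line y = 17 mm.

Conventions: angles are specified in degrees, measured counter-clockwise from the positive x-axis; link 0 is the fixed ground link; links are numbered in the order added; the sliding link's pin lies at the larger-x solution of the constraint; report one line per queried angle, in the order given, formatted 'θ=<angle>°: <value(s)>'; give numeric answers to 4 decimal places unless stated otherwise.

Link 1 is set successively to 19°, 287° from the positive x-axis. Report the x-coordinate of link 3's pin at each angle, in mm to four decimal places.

geometry: r = 54 mm, L = 284 mm, e = 17 mm
θ=19°: crank pin P = (r cos θ, r sin θ) = (51.058003, 17.580680)
θ=19°: h = r sin θ − e = 17.580680 − 17 = 0.580680
θ=19°: x = r cos θ + √(L² − h²) = 51.058003 + 283.999406 = 335.057409
θ=287°: crank pin P = (r cos θ, r sin θ) = (15.788072, -51.640457)
θ=287°: h = r sin θ − e = -51.640457 − 17 = -68.640457
θ=287°: x = r cos θ + √(L² − h²) = 15.788072 + 275.580274 = 291.368347

θ=19°: 335.0574
θ=287°: 291.3683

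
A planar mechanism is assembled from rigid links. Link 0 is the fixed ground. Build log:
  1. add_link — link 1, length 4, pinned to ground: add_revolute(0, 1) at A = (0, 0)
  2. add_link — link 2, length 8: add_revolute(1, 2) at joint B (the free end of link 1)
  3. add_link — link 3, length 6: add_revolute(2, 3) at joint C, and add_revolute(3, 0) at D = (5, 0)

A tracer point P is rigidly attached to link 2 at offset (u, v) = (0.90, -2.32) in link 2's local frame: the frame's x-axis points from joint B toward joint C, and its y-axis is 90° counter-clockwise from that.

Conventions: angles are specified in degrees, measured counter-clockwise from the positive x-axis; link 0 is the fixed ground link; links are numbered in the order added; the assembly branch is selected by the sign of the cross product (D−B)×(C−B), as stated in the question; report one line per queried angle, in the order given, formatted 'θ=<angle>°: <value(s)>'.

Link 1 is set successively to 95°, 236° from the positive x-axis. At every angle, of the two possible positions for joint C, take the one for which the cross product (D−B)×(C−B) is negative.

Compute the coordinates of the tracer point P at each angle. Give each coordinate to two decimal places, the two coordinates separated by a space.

A=(0,0), D=(5.00,0)
θ=95°: B = A + 4.00·(cos95°, sin95°) = (-0.3486, 3.9848)
θ=95°: |BD| = 6.6698
θ=95°: circle(B,8.00) ∩ circle(D,6.00): a=5.4339, h=5.8713
θ=95°:   candidates: C₊=(7.5167,5.4467) cross=39.161; C₋=(0.5012,-3.9700) cross=-39.161
θ=95°:   branch - wants cross < 0 → take C=(0.5012,-3.9700) (cross=-39.161)
θ=95°: ex = (C−B)/|BC| = (0.1062,-0.9943); ey = (0.9943,0.1062)
θ=95°: P = B + 0.90·ex + -2.32·ey = (-2.5599,2.8434)
θ=236°: B = A + 4.00·(cos236°, sin236°) = (-2.2368, -3.3162)
θ=236°: |BD| = 7.9604
θ=236°: circle(B,8.00) ∩ circle(D,6.00): a=5.7389, h=5.5736
θ=236°:   candidates: C₊=(0.6586,4.1415) cross=44.368; C₋=(5.3023,-5.9924) cross=-44.368
θ=236°:   branch - wants cross < 0 → take C=(5.3023,-5.9924) (cross=-44.368)
θ=236°: ex = (C−B)/|BC| = (0.9424,-0.3345); ey = (0.3345,0.9424)
θ=236°: P = B + 0.90·ex + -2.32·ey = (-2.1647,-5.8036)

θ=95°: -2.56 2.84
θ=236°: -2.16 -5.80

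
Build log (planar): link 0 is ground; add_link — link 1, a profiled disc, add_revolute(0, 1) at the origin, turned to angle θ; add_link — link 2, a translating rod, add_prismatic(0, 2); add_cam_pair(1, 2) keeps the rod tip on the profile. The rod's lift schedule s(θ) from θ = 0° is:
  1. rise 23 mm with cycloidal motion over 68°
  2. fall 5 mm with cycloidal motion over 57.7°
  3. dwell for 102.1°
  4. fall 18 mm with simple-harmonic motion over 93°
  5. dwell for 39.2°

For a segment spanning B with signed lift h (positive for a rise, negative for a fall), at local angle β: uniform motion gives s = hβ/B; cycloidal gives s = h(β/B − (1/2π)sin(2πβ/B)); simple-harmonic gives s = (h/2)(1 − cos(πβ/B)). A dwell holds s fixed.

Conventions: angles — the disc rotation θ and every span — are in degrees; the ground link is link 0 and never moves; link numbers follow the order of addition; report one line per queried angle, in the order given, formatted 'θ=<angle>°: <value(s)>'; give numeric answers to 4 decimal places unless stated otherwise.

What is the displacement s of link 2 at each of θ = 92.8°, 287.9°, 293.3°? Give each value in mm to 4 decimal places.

seg 1 [0°–68°] cycloidal, h=23: full span → s += 23 → s = 23.0000
seg 2 [68°–125.7°] cycloidal, h=-5: θ=92.8° here. β=24.8, B=57.7. -5·(0.4298 − sin(2π·0.4298)/(2π)) = -1.8094 → s = 21.1906
seg 2 [68°–125.7°] cycloidal, h=-5: full span → s += -5 → s = 18.0000
seg 3 [125.7°–227.8°] dwell: s stays 18.0000
seg 4 [227.8°–320.8°] simple-harmonic, h=-18: θ=287.9° here. β=60.1, B=93. -18/2·(1 − cos(π·0.6462)) = -12.9908 → s = 5.0092
seg 4 [227.8°–320.8°] simple-harmonic, h=-18: θ=293.3° here. β=65.5, B=93. -18/2·(1 − cos(π·0.7043)) = -14.3880 → s = 3.6120

θ=92.8°: 21.1906
θ=287.9°: 5.0092
θ=293.3°: 3.6120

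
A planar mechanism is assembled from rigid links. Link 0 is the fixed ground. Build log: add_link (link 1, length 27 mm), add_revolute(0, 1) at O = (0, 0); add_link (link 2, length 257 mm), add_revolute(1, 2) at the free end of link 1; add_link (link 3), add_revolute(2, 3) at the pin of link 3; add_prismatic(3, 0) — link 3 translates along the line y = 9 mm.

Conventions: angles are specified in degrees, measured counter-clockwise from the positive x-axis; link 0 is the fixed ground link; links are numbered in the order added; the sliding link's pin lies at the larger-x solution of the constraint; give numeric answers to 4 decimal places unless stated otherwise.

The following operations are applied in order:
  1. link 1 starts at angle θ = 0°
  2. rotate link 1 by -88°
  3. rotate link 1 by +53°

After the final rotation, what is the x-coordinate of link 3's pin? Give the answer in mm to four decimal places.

geometry: r = 27 mm, L = 257 mm, e = 9 mm; θ starts at 0°
rotate link 1 by -88°: θ ← 0° -88° = -88°
rotate link 1 by +53°: θ ← -88° +53° = -35°
crank pin P = (r cos θ, r sin θ) = (22.117105, -15.486564)
h = r sin θ − e = -15.486564 − 9 = -24.486564
x = r cos θ + √(L² − h²) = 22.117105 + 255.830819 = 277.947925

277.9479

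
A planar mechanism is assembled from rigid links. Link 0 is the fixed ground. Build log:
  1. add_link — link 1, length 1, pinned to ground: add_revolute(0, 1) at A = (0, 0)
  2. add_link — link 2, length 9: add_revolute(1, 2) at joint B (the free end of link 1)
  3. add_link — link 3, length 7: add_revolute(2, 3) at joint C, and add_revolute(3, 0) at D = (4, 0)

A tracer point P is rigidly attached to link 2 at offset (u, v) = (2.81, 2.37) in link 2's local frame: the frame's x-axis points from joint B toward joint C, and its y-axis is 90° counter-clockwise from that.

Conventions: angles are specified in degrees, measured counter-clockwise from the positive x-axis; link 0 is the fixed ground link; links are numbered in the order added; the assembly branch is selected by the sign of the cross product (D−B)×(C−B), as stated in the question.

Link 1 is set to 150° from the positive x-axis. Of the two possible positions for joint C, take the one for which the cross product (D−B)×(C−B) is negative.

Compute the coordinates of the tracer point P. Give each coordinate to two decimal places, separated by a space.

A=(0,0), D=(4.00,0)
B = A + 1.00·(cos150°, sin150°) = (-0.8660, 0.5000)
|BD| = 4.8916
circle(B,9.00) ∩ circle(D,7.00): a=5.7167, h=6.9512
  candidates: C₊=(5.5313,6.8305) cross=34.003; C₋=(4.1102,-6.9991) cross=-34.003
  branch - wants cross < 0 → take C=(4.1102,-6.9991) (cross=-34.003)
ex = (C−B)/|BC| = (0.5529,-0.8332); ey = (0.8332,0.5529)
P = B + 2.81·ex + 2.37·ey = (2.6624,-0.5310)

2.66 -0.53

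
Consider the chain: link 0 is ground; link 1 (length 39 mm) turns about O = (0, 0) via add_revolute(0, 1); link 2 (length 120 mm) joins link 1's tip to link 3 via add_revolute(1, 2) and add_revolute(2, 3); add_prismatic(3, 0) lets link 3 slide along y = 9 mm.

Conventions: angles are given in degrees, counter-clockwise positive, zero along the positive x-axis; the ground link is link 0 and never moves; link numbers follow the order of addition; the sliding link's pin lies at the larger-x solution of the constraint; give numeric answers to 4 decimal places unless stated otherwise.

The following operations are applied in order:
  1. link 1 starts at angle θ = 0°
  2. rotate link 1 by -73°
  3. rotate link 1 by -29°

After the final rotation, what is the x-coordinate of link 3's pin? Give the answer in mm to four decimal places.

geometry: r = 39 mm, L = 120 mm, e = 9 mm; θ starts at 0°
rotate link 1 by -73°: θ ← 0° -73° = -73°
rotate link 1 by -29°: θ ← -73° -29° = -102°
crank pin P = (r cos θ, r sin θ) = (-8.108556, -38.147756)
h = r sin θ − e = -38.147756 − 9 = -47.147756
x = r cos θ + √(L² − h²) = -8.108556 + 110.349848 = 102.241293

102.2413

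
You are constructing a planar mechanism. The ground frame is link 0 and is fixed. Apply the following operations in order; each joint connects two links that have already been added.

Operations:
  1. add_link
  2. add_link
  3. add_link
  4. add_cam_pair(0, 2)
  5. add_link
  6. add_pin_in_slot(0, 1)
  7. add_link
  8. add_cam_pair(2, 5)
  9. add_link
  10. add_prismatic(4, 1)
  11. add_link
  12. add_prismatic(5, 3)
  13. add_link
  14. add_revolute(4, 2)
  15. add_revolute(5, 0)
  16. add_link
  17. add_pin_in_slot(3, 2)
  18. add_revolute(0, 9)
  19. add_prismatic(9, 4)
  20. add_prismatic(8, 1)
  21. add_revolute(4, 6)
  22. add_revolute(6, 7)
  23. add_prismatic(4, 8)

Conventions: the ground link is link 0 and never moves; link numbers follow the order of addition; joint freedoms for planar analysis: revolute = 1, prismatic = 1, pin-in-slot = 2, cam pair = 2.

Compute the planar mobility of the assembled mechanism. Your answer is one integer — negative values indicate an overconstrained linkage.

(L,J1,J2)=(1,0,0); link0 fixed
link1: (2,0,0)
link2: (3,0,0)
link3: (4,0,0)
C 0-2 [J2]: (4,0,1)
link4: (5,0,1)
PS 0-1 [J2]: (5,0,2)
link5: (6,0,2)
C 2-5 [J2]: (6,0,3)
link6: (7,0,3)
P 4-1 [J1]: (7,1,3)
link7: (8,1,3)
P 5-3 [J1]: (8,2,3)
link8: (9,2,3)
R 4-2 [J1]: (9,3,3)
R 5-0 [J1]: (9,4,3)
link9: (10,4,3)
PS 3-2 [J2]: (10,4,4)
R 0-9 [J1]: (10,5,4)
P 9-4 [J1]: (10,6,4)
P 8-1 [J1]: (10,7,4)
R 4-6 [J1]: (10,8,4)
R 6-7 [J1]: (10,9,4)
P 4-8 [J1]: (10,10,4)
Grübler: 3·9 − 2·10 − 4 = 3

M = 3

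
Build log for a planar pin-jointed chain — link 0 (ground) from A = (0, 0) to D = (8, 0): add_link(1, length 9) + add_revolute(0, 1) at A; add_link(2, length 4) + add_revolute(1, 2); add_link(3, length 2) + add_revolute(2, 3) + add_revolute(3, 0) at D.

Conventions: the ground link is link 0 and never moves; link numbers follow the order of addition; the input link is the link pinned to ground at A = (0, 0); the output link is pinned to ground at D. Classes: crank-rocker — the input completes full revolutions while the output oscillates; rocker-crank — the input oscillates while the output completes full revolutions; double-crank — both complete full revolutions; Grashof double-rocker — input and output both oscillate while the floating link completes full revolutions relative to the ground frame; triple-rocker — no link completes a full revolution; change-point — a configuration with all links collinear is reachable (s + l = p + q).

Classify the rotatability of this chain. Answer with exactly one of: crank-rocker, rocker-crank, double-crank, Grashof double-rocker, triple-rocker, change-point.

lengths: ground=8, input=9, coupler=4, output=2
sorted: s=2 (shortest), l=9 (longest), p+q=12
s + l = 11 vs p + q = 12
s + l < p + q (Grashof) with shortest = output link → rocker-crank

rocker-crank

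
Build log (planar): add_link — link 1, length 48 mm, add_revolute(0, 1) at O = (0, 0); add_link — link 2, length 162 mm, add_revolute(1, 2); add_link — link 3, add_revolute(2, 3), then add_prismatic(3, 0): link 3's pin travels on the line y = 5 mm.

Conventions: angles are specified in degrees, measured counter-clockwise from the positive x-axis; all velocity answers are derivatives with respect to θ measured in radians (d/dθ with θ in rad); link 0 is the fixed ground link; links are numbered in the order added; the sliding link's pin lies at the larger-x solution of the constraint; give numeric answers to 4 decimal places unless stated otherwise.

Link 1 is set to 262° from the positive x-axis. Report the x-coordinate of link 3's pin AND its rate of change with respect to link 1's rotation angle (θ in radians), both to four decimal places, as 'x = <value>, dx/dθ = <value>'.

geometry: r = 48 mm, L = 162 mm, e = 5 mm
crank pin P = (r cos θ, r sin θ) = (-6.680309, -47.532867)
h = r sin θ − e = -47.532867 − 5 = -52.532867
x = r cos θ + √(L² − h²) = -6.680309 + 153.245874 = 146.565565
dx/dθ = −r sin θ − h·r cos θ/√(L² − h²) (θ in radians; h = -52.532867) = 45.242850

x = 146.5656, dx/dθ = 45.2428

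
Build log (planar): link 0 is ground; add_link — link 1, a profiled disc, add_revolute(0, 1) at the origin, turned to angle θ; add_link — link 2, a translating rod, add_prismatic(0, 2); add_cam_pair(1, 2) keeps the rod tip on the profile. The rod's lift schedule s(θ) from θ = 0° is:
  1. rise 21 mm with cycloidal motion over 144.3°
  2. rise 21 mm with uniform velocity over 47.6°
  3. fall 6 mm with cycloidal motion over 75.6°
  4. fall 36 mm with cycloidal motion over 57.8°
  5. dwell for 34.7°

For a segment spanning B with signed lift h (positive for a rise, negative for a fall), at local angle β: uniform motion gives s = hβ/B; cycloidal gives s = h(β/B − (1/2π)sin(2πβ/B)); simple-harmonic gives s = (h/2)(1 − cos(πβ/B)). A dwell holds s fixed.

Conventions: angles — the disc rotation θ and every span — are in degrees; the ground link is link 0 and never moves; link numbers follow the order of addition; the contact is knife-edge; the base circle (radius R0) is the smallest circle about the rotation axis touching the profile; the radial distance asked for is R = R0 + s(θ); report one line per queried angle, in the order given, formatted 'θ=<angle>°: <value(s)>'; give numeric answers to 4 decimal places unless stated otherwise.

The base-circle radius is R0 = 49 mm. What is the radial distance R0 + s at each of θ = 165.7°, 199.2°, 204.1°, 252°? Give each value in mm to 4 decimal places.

seg 1 [0°–144.3°] cycloidal, h=21: full span → s += 21 → s = 21.0000
seg 2 [144.3°–191.9°] uniform, h=21: θ=165.7° here. β=21.4, B=47.6. 21·21.4/47.6 = 9.4412 → s = 30.4412
seg 2 [144.3°–191.9°] uniform, h=21: full span → s += 21 → s = 42.0000
seg 3 [191.9°–267.5°] cycloidal, h=-6: θ=199.2° here. β=7.3, B=75.6. -6·(0.0966 − sin(2π·0.0966)/(2π)) = -0.0349 → s = 41.9651
seg 3 [191.9°–267.5°] cycloidal, h=-6: θ=204.1° here. β=12.2, B=75.6. -6·(0.1614 − sin(2π·0.1614)/(2π)) = -0.1576 → s = 41.8424
seg 3 [191.9°–267.5°] cycloidal, h=-6: θ=252° here. β=60.1, B=75.6. -6·(0.7950 − sin(2π·0.7950)/(2π)) = -5.6869 → s = 36.3131
θ=165.7°: R = R0 + s = 49 + 30.4412 = 79.4412
θ=199.2°: R = R0 + s = 49 + 41.9651 = 90.9651
θ=204.1°: R = R0 + s = 49 + 41.8424 = 90.8424
θ=252°: R = R0 + s = 49 + 36.3131 = 85.3131

θ=165.7°: 79.4412
θ=199.2°: 90.9651
θ=204.1°: 90.8424
θ=252°: 85.3131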